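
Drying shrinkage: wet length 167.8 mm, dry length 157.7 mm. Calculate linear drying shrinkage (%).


DS = (167.8 - 157.7) / 167.8 * 100 = 6.02%

6.02


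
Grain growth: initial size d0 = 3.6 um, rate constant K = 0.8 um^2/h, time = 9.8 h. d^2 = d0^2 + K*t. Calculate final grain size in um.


d^2 = 3.6^2 + 0.8*9.8 = 20.8
d = sqrt(20.8) = 4.56 um

4.56


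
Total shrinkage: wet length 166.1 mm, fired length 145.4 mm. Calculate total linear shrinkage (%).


TS = (166.1 - 145.4) / 166.1 * 100 = 12.46%

12.46


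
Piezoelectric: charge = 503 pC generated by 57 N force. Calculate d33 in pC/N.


d33 = 503 / 57 = 8.8 pC/N

8.8


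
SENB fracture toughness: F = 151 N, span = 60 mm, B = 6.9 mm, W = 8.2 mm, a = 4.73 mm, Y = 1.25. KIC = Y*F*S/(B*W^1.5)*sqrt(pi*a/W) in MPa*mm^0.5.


KIC = 1.25*151*60/(6.9*8.2^1.5)*sqrt(pi*4.73/8.2) = 94.1

94.1


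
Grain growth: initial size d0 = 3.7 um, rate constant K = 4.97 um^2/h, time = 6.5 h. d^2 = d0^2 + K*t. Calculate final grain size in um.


d^2 = 3.7^2 + 4.97*6.5 = 45.995
d = sqrt(45.995) = 6.78 um

6.78


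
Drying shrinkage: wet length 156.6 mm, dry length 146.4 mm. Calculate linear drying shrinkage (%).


DS = (156.6 - 146.4) / 156.6 * 100 = 6.51%

6.51


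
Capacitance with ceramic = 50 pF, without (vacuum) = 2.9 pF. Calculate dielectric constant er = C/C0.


er = 50 / 2.9 = 17.24

17.24


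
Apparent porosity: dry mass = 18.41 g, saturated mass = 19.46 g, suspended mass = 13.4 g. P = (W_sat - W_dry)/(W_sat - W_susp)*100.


P = (19.46 - 18.41) / (19.46 - 13.4) * 100 = 1.05 / 6.06 * 100 = 17.3%

17.3


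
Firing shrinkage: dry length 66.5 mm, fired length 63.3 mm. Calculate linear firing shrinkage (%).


FS = (66.5 - 63.3) / 66.5 * 100 = 4.81%

4.81


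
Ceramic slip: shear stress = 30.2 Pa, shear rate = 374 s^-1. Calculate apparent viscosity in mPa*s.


eta = tau/gamma * 1000 = 30.2/374 * 1000 = 80.7 mPa*s

80.7


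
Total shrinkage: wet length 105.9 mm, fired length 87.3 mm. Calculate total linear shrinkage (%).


TS = (105.9 - 87.3) / 105.9 * 100 = 17.56%

17.56


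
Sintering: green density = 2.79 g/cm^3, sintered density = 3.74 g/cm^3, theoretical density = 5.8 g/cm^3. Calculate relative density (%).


Relative = 3.74 / 5.8 * 100 = 64.5%

64.5


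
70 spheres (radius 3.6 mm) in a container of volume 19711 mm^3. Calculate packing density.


V_sphere = 4/3*pi*3.6^3 = 195.4322 mm^3
Total V = 70*195.4322 = 13680.254 mm^3
PD = 13680.254 / 19711 = 0.694

0.694


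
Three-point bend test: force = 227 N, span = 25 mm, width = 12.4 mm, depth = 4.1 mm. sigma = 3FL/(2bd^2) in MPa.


sigma = 3*227*25/(2*12.4*4.1^2) = 40.8 MPa

40.8


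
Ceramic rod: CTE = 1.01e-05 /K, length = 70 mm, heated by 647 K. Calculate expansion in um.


dL = 1.01e-05 * 70 * 647 * 1000 = 457.429 um

457.429


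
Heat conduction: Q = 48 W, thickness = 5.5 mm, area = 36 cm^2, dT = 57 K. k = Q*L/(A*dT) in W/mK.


k = 48*5.5/1000/(36/10000*57) = 1.29 W/mK

1.29


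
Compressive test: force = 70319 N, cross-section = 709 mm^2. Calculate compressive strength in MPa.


CS = 70319 / 709 = 99.2 MPa

99.2


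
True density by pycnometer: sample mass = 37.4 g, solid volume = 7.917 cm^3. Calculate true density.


TD = 37.4 / 7.917 = 4.724 g/cm^3

4.724


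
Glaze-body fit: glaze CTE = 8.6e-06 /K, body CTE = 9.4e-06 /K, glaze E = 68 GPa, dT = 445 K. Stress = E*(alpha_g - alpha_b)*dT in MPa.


Stress = 68*1000*(8.6e-06 - 9.4e-06)*445 = -24.2 MPa

-24.2


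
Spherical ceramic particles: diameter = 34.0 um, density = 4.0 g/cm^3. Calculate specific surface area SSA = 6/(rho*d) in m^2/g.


SSA = 6 / (4.0 * 34.0) = 0.044 m^2/g

0.044


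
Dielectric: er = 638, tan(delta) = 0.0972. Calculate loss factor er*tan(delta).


Loss = 638 * 0.0972 = 62.014

62.014


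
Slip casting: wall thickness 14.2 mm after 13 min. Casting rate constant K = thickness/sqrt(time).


K = 14.2 / sqrt(13) = 14.2 / 3.6056 = 3.938 mm/min^0.5

3.938


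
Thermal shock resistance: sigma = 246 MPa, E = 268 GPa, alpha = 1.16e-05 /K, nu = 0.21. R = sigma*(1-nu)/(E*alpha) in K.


R = 246*(1-0.21)/(268*1000*1.16e-05) = 63 K

63


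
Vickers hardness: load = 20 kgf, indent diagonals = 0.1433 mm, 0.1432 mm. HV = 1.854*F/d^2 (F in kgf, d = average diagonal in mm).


d_avg = (0.1433+0.1432)/2 = 0.14325 mm
HV = 1.854*20/0.14325^2 = 1807

1807


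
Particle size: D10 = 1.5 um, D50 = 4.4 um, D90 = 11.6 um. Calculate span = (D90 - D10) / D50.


Span = (11.6 - 1.5) / 4.4 = 10.1 / 4.4 = 2.295

2.295


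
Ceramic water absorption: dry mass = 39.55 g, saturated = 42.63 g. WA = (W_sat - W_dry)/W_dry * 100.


WA = (42.63 - 39.55) / 39.55 * 100 = 7.79%

7.79


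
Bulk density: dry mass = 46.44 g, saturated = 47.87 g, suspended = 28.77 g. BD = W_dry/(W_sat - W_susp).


BD = 46.44 / (47.87 - 28.77) = 46.44 / 19.1 = 2.431 g/cm^3

2.431


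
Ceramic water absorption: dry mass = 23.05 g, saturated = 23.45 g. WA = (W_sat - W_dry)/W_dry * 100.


WA = (23.45 - 23.05) / 23.05 * 100 = 1.74%

1.74


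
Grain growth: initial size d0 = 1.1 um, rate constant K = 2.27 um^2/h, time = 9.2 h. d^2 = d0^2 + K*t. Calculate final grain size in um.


d^2 = 1.1^2 + 2.27*9.2 = 22.094
d = sqrt(22.094) = 4.7 um

4.7


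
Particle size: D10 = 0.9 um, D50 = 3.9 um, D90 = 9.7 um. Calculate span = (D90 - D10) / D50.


Span = (9.7 - 0.9) / 3.9 = 8.8 / 3.9 = 2.256

2.256


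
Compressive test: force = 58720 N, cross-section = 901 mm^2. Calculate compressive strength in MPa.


CS = 58720 / 901 = 65.2 MPa

65.2


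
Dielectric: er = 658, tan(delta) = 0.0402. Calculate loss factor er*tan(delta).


Loss = 658 * 0.0402 = 26.452

26.452


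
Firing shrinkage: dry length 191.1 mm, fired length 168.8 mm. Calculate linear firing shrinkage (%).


FS = (191.1 - 168.8) / 191.1 * 100 = 11.67%

11.67


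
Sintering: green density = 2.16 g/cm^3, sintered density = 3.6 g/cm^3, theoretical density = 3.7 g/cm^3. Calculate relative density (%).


Relative = 3.6 / 3.7 * 100 = 97.3%

97.3


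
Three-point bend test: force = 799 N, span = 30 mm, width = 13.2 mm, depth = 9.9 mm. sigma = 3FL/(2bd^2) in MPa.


sigma = 3*799*30/(2*13.2*9.9^2) = 27.8 MPa

27.8


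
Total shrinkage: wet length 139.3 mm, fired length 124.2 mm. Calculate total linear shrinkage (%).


TS = (139.3 - 124.2) / 139.3 * 100 = 10.84%

10.84


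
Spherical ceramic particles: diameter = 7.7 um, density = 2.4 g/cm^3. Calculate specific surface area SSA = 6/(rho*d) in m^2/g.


SSA = 6 / (2.4 * 7.7) = 0.325 m^2/g

0.325


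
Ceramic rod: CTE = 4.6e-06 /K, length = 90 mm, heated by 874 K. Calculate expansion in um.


dL = 4.6e-06 * 90 * 874 * 1000 = 361.836 um

361.836


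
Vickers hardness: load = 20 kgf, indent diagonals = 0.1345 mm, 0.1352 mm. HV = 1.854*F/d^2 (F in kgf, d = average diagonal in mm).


d_avg = (0.1345+0.1352)/2 = 0.13485 mm
HV = 1.854*20/0.13485^2 = 2039

2039


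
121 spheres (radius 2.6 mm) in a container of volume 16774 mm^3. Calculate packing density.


V_sphere = 4/3*pi*2.6^3 = 73.6222 mm^3
Total V = 121*73.6222 = 8908.2862 mm^3
PD = 8908.2862 / 16774 = 0.531

0.531


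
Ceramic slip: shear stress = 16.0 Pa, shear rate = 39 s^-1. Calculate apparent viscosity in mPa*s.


eta = tau/gamma * 1000 = 16.0/39 * 1000 = 410.3 mPa*s

410.3


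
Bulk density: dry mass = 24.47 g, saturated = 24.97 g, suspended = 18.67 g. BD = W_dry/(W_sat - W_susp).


BD = 24.47 / (24.97 - 18.67) = 24.47 / 6.3 = 3.884 g/cm^3

3.884


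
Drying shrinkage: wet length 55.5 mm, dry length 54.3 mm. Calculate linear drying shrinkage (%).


DS = (55.5 - 54.3) / 55.5 * 100 = 2.16%

2.16


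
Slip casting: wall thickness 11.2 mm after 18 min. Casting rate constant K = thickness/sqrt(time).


K = 11.2 / sqrt(18) = 11.2 / 4.2426 = 2.64 mm/min^0.5

2.64


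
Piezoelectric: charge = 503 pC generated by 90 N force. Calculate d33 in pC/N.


d33 = 503 / 90 = 5.6 pC/N

5.6


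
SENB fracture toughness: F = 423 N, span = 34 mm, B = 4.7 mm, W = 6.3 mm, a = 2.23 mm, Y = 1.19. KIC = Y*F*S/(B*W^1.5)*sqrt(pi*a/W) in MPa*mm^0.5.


KIC = 1.19*423*34/(4.7*6.3^1.5)*sqrt(pi*2.23/6.3) = 242.84

242.84


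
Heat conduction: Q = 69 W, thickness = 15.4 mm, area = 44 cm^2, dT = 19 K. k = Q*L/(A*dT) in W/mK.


k = 69*15.4/1000/(44/10000*19) = 12.71 W/mK

12.71


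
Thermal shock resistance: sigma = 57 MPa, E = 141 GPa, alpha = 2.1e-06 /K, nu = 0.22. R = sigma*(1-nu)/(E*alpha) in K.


R = 57*(1-0.22)/(141*1000*2.1e-06) = 150 K

150


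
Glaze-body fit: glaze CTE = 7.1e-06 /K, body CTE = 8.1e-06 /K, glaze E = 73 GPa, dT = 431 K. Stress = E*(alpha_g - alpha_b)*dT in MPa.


Stress = 73*1000*(7.1e-06 - 8.1e-06)*431 = -31.5 MPa

-31.5


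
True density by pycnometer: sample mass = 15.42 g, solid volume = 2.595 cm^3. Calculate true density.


TD = 15.42 / 2.595 = 5.942 g/cm^3

5.942


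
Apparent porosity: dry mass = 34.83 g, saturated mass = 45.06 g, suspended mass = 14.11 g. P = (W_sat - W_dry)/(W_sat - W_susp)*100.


P = (45.06 - 34.83) / (45.06 - 14.11) * 100 = 10.23 / 30.95 * 100 = 33.1%

33.1


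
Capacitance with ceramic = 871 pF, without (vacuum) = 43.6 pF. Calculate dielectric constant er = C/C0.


er = 871 / 43.6 = 19.98

19.98


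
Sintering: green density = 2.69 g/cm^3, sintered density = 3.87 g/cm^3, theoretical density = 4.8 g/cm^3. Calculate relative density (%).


Relative = 3.87 / 4.8 * 100 = 80.6%

80.6


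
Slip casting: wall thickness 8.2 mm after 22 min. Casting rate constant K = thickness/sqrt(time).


K = 8.2 / sqrt(22) = 8.2 / 4.6904 = 1.748 mm/min^0.5

1.748


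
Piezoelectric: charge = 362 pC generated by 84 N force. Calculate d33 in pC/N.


d33 = 362 / 84 = 4.3 pC/N

4.3


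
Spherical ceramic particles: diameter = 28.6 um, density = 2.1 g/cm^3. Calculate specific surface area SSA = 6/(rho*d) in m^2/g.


SSA = 6 / (2.1 * 28.6) = 0.1 m^2/g

0.1


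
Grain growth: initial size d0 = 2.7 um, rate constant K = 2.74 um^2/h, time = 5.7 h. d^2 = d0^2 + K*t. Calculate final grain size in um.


d^2 = 2.7^2 + 2.74*5.7 = 22.908
d = sqrt(22.908) = 4.79 um

4.79


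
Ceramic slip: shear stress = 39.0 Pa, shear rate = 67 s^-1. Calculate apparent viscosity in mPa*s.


eta = tau/gamma * 1000 = 39.0/67 * 1000 = 582.1 mPa*s

582.1


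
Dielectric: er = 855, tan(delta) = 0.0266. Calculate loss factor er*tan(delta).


Loss = 855 * 0.0266 = 22.743

22.743


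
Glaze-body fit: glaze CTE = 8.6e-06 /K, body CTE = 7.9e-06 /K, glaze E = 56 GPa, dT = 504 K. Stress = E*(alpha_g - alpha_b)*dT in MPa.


Stress = 56*1000*(8.6e-06 - 7.9e-06)*504 = 19.8 MPa

19.8


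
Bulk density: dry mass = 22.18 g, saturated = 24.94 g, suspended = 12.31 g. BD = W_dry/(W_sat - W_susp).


BD = 22.18 / (24.94 - 12.31) = 22.18 / 12.63 = 1.756 g/cm^3

1.756


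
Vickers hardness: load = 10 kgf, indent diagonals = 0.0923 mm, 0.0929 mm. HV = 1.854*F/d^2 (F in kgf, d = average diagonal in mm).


d_avg = (0.0923+0.0929)/2 = 0.0926 mm
HV = 1.854*10/0.0926^2 = 2162

2162


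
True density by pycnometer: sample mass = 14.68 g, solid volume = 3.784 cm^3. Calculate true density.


TD = 14.68 / 3.784 = 3.879 g/cm^3

3.879


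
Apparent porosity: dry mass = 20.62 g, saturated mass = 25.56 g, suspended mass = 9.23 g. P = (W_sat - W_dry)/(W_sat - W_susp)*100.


P = (25.56 - 20.62) / (25.56 - 9.23) * 100 = 4.94 / 16.33 * 100 = 30.3%

30.3


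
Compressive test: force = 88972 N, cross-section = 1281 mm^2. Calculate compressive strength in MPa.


CS = 88972 / 1281 = 69.5 MPa

69.5


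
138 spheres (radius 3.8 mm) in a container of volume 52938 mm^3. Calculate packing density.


V_sphere = 4/3*pi*3.8^3 = 229.8473 mm^3
Total V = 138*229.8473 = 31718.9274 mm^3
PD = 31718.9274 / 52938 = 0.599

0.599


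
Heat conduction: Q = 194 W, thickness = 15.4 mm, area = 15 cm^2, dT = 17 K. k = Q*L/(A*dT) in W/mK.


k = 194*15.4/1000/(15/10000*17) = 117.16 W/mK

117.16


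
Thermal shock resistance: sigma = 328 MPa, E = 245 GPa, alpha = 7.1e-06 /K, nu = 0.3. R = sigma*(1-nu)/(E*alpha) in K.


R = 328*(1-0.3)/(245*1000*7.1e-06) = 132 K

132


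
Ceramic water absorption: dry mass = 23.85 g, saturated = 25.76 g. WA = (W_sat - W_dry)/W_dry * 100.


WA = (25.76 - 23.85) / 23.85 * 100 = 8.01%

8.01


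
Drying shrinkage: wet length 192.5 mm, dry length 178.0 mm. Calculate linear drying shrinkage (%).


DS = (192.5 - 178.0) / 192.5 * 100 = 7.53%

7.53


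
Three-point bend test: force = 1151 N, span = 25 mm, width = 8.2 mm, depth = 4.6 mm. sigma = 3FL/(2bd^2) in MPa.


sigma = 3*1151*25/(2*8.2*4.6^2) = 248.8 MPa

248.8


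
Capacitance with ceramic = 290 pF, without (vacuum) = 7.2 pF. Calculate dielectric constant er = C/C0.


er = 290 / 7.2 = 40.28

40.28


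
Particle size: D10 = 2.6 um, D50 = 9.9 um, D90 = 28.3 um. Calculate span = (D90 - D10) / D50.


Span = (28.3 - 2.6) / 9.9 = 25.7 / 9.9 = 2.596

2.596


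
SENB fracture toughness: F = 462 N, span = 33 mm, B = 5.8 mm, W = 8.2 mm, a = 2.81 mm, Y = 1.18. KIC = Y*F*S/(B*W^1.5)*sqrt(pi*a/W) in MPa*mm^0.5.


KIC = 1.18*462*33/(5.8*8.2^1.5)*sqrt(pi*2.81/8.2) = 137.06

137.06


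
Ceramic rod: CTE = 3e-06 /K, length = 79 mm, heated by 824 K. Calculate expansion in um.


dL = 3e-06 * 79 * 824 * 1000 = 195.288 um

195.288


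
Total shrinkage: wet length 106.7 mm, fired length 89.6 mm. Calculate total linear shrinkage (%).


TS = (106.7 - 89.6) / 106.7 * 100 = 16.03%

16.03


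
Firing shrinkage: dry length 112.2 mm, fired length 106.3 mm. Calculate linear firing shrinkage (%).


FS = (112.2 - 106.3) / 112.2 * 100 = 5.26%

5.26


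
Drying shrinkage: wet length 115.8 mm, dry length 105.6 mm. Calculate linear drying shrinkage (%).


DS = (115.8 - 105.6) / 115.8 * 100 = 8.81%

8.81


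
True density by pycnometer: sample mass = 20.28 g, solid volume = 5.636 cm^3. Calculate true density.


TD = 20.28 / 5.636 = 3.598 g/cm^3

3.598


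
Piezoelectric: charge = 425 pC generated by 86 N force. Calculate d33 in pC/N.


d33 = 425 / 86 = 4.9 pC/N

4.9


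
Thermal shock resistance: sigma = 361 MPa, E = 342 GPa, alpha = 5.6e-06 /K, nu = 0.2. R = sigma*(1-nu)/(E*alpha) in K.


R = 361*(1-0.2)/(342*1000*5.6e-06) = 151 K

151


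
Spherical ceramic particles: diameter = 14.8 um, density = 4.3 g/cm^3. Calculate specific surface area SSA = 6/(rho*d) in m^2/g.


SSA = 6 / (4.3 * 14.8) = 0.094 m^2/g

0.094


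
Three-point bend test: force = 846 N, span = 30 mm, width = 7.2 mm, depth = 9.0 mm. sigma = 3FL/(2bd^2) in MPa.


sigma = 3*846*30/(2*7.2*9.0^2) = 65.3 MPa

65.3


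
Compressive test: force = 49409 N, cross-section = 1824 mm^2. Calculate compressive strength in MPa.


CS = 49409 / 1824 = 27.1 MPa

27.1


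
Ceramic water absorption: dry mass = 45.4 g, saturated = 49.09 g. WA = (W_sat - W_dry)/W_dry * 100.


WA = (49.09 - 45.4) / 45.4 * 100 = 8.13%

8.13


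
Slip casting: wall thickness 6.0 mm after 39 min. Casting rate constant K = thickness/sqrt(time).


K = 6.0 / sqrt(39) = 6.0 / 6.245 = 0.961 mm/min^0.5

0.961


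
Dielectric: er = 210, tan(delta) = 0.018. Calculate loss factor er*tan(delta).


Loss = 210 * 0.018 = 3.78

3.78


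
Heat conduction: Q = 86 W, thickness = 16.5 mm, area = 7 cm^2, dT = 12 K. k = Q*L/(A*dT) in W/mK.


k = 86*16.5/1000/(7/10000*12) = 168.93 W/mK

168.93


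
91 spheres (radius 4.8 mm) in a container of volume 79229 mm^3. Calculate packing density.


V_sphere = 4/3*pi*4.8^3 = 463.2467 mm^3
Total V = 91*463.2467 = 42155.4497 mm^3
PD = 42155.4497 / 79229 = 0.532

0.532


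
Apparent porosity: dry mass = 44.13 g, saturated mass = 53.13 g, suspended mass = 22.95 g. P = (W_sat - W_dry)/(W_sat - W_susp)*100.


P = (53.13 - 44.13) / (53.13 - 22.95) * 100 = 9.0 / 30.18 * 100 = 29.8%

29.8


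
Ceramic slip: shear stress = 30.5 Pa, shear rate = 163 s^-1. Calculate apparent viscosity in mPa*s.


eta = tau/gamma * 1000 = 30.5/163 * 1000 = 187.1 mPa*s

187.1


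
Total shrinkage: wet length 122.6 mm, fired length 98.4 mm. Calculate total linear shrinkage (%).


TS = (122.6 - 98.4) / 122.6 * 100 = 19.74%

19.74


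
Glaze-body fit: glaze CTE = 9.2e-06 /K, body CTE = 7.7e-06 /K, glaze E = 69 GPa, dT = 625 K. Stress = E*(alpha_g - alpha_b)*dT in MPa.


Stress = 69*1000*(9.2e-06 - 7.7e-06)*625 = 64.7 MPa

64.7


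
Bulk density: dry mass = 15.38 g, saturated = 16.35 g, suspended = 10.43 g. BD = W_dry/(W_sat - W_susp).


BD = 15.38 / (16.35 - 10.43) = 15.38 / 5.92 = 2.598 g/cm^3

2.598


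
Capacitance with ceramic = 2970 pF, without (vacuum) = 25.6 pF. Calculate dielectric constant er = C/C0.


er = 2970 / 25.6 = 116.02

116.02


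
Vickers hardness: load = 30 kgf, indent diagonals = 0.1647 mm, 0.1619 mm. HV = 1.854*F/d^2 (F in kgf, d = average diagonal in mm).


d_avg = (0.1647+0.1619)/2 = 0.1633 mm
HV = 1.854*30/0.1633^2 = 2086

2086


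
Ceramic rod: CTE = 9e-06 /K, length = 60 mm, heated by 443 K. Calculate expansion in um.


dL = 9e-06 * 60 * 443 * 1000 = 239.22 um

239.22


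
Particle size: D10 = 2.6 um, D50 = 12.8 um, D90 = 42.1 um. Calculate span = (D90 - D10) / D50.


Span = (42.1 - 2.6) / 12.8 = 39.5 / 12.8 = 3.086

3.086


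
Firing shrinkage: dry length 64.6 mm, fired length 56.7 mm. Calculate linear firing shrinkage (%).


FS = (64.6 - 56.7) / 64.6 * 100 = 12.23%

12.23


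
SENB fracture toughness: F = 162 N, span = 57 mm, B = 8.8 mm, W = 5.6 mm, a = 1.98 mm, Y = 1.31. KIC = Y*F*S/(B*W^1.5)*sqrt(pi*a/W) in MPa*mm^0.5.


KIC = 1.31*162*57/(8.8*5.6^1.5)*sqrt(pi*1.98/5.6) = 109.32

109.32


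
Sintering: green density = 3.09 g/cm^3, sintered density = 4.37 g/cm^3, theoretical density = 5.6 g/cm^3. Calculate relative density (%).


Relative = 4.37 / 5.6 * 100 = 78.0%

78.0


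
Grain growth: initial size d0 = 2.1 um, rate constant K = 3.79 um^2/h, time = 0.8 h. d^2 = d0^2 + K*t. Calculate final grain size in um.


d^2 = 2.1^2 + 3.79*0.8 = 7.442
d = sqrt(7.442) = 2.73 um

2.73


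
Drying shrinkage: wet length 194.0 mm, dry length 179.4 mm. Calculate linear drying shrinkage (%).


DS = (194.0 - 179.4) / 194.0 * 100 = 7.53%

7.53


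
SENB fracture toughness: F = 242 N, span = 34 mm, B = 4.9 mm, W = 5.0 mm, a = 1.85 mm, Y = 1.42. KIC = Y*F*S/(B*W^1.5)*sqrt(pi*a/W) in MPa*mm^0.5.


KIC = 1.42*242*34/(4.9*5.0^1.5)*sqrt(pi*1.85/5.0) = 229.94

229.94


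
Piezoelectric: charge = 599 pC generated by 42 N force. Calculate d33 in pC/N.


d33 = 599 / 42 = 14.3 pC/N

14.3


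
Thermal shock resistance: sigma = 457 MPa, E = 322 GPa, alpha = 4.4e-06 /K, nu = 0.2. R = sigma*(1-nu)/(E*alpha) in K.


R = 457*(1-0.2)/(322*1000*4.4e-06) = 258 K

258


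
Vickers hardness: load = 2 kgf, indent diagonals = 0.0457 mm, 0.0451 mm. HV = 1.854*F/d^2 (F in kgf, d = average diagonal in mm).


d_avg = (0.0457+0.0451)/2 = 0.0454 mm
HV = 1.854*2/0.0454^2 = 1799

1799


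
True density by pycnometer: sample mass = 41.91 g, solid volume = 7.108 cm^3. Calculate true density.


TD = 41.91 / 7.108 = 5.896 g/cm^3

5.896


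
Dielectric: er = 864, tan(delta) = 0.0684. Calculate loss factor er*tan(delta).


Loss = 864 * 0.0684 = 59.098

59.098


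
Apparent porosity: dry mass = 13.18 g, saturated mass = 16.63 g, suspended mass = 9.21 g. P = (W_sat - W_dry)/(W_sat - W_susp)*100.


P = (16.63 - 13.18) / (16.63 - 9.21) * 100 = 3.45 / 7.42 * 100 = 46.5%

46.5


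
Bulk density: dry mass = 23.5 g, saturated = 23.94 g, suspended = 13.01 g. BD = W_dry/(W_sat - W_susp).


BD = 23.5 / (23.94 - 13.01) = 23.5 / 10.93 = 2.15 g/cm^3

2.15


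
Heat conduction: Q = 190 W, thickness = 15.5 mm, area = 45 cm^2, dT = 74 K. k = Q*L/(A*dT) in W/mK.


k = 190*15.5/1000/(45/10000*74) = 8.84 W/mK

8.84


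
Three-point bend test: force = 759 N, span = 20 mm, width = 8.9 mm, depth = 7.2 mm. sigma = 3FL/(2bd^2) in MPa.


sigma = 3*759*20/(2*8.9*7.2^2) = 49.4 MPa

49.4


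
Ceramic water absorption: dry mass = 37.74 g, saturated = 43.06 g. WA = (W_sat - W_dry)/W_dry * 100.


WA = (43.06 - 37.74) / 37.74 * 100 = 14.1%

14.1


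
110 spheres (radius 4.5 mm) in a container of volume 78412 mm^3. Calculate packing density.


V_sphere = 4/3*pi*4.5^3 = 381.7035 mm^3
Total V = 110*381.7035 = 41987.385 mm^3
PD = 41987.385 / 78412 = 0.535

0.535


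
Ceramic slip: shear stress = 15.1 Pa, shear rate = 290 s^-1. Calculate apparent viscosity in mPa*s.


eta = tau/gamma * 1000 = 15.1/290 * 1000 = 52.1 mPa*s

52.1


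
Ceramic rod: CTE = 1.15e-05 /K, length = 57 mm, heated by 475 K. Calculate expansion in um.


dL = 1.15e-05 * 57 * 475 * 1000 = 311.363 um

311.363


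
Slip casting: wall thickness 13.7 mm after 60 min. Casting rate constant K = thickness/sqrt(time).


K = 13.7 / sqrt(60) = 13.7 / 7.746 = 1.769 mm/min^0.5

1.769


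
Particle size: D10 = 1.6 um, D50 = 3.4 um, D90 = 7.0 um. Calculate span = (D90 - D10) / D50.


Span = (7.0 - 1.6) / 3.4 = 5.4 / 3.4 = 1.588

1.588


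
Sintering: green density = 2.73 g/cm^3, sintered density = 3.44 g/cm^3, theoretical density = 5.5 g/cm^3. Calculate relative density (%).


Relative = 3.44 / 5.5 * 100 = 62.5%

62.5


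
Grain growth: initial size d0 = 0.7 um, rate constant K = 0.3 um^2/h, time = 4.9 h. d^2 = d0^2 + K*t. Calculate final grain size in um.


d^2 = 0.7^2 + 0.3*4.9 = 1.96
d = sqrt(1.96) = 1.4 um

1.4


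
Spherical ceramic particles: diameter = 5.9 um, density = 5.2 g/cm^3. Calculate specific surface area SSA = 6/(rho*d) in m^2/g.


SSA = 6 / (5.2 * 5.9) = 0.196 m^2/g

0.196


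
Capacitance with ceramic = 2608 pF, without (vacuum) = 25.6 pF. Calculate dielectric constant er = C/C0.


er = 2608 / 25.6 = 101.88

101.88


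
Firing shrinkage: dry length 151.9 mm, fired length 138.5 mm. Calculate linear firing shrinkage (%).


FS = (151.9 - 138.5) / 151.9 * 100 = 8.82%

8.82


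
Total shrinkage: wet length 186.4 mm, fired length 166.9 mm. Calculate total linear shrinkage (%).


TS = (186.4 - 166.9) / 186.4 * 100 = 10.46%

10.46


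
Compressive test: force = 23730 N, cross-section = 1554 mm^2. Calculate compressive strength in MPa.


CS = 23730 / 1554 = 15.3 MPa

15.3


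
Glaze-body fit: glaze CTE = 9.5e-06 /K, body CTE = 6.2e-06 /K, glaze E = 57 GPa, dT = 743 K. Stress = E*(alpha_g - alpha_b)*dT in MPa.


Stress = 57*1000*(9.5e-06 - 6.2e-06)*743 = 139.8 MPa

139.8


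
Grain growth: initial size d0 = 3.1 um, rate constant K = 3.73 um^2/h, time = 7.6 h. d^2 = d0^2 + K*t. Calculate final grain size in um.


d^2 = 3.1^2 + 3.73*7.6 = 37.958
d = sqrt(37.958) = 6.16 um

6.16


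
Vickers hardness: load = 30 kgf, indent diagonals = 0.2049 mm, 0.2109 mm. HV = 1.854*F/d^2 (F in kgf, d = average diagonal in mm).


d_avg = (0.2049+0.2109)/2 = 0.2079 mm
HV = 1.854*30/0.2079^2 = 1287

1287


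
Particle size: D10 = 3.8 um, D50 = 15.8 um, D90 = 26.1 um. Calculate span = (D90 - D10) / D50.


Span = (26.1 - 3.8) / 15.8 = 22.3 / 15.8 = 1.411

1.411


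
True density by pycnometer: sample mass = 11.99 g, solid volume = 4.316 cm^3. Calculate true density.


TD = 11.99 / 4.316 = 2.778 g/cm^3

2.778


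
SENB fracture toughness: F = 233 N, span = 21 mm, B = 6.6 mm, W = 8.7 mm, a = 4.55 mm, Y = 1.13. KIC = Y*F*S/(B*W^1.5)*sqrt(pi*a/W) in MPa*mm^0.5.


KIC = 1.13*233*21/(6.6*8.7^1.5)*sqrt(pi*4.55/8.7) = 41.85

41.85


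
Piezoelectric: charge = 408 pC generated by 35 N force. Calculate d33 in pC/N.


d33 = 408 / 35 = 11.7 pC/N

11.7


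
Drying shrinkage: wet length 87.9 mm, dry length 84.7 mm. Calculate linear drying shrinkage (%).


DS = (87.9 - 84.7) / 87.9 * 100 = 3.64%

3.64


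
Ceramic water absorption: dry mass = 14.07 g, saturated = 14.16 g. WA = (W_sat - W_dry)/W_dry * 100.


WA = (14.16 - 14.07) / 14.07 * 100 = 0.64%

0.64


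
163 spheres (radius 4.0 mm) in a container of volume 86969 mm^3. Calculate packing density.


V_sphere = 4/3*pi*4.0^3 = 268.0826 mm^3
Total V = 163*268.0826 = 43697.4638 mm^3
PD = 43697.4638 / 86969 = 0.502

0.502


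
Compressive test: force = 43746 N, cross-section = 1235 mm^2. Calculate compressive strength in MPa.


CS = 43746 / 1235 = 35.4 MPa

35.4


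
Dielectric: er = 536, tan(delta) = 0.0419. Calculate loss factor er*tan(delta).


Loss = 536 * 0.0419 = 22.458

22.458


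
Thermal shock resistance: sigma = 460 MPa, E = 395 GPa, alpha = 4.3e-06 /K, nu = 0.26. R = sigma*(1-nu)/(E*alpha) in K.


R = 460*(1-0.26)/(395*1000*4.3e-06) = 200 K

200


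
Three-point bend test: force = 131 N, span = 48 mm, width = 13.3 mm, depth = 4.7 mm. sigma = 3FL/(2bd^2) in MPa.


sigma = 3*131*48/(2*13.3*4.7^2) = 32.1 MPa

32.1


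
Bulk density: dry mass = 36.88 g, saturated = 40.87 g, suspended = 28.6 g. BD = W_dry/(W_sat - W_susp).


BD = 36.88 / (40.87 - 28.6) = 36.88 / 12.27 = 3.006 g/cm^3

3.006


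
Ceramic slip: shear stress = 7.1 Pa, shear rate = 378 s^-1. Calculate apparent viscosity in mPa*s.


eta = tau/gamma * 1000 = 7.1/378 * 1000 = 18.8 mPa*s

18.8


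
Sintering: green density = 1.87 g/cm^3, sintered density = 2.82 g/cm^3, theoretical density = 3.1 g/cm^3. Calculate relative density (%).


Relative = 2.82 / 3.1 * 100 = 91.0%

91.0


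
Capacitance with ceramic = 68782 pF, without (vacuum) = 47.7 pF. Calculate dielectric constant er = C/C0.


er = 68782 / 47.7 = 1441.97

1441.97


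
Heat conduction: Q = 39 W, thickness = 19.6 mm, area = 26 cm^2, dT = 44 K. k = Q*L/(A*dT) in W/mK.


k = 39*19.6/1000/(26/10000*44) = 6.68 W/mK

6.68


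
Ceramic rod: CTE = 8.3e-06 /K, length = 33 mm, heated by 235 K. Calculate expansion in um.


dL = 8.3e-06 * 33 * 235 * 1000 = 64.367 um

64.367


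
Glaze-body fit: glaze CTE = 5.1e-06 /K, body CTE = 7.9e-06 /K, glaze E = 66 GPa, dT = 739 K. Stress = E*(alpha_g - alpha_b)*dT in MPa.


Stress = 66*1000*(5.1e-06 - 7.9e-06)*739 = -136.6 MPa

-136.6


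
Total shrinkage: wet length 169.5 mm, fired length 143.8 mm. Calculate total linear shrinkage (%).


TS = (169.5 - 143.8) / 169.5 * 100 = 15.16%

15.16


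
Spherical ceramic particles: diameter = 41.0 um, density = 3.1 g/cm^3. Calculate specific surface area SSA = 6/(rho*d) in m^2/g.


SSA = 6 / (3.1 * 41.0) = 0.047 m^2/g

0.047


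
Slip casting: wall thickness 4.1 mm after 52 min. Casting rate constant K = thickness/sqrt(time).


K = 4.1 / sqrt(52) = 4.1 / 7.2111 = 0.569 mm/min^0.5

0.569


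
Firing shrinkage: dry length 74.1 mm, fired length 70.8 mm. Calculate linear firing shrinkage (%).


FS = (74.1 - 70.8) / 74.1 * 100 = 4.45%

4.45


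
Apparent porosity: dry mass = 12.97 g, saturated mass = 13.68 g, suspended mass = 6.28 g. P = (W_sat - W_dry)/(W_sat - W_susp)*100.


P = (13.68 - 12.97) / (13.68 - 6.28) * 100 = 0.71 / 7.4 * 100 = 9.6%

9.6


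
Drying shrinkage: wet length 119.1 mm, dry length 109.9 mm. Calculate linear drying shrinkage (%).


DS = (119.1 - 109.9) / 119.1 * 100 = 7.72%

7.72


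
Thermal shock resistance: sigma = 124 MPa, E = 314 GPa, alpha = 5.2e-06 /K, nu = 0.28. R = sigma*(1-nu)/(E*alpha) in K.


R = 124*(1-0.28)/(314*1000*5.2e-06) = 55 K

55


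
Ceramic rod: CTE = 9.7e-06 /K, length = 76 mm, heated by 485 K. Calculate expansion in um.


dL = 9.7e-06 * 76 * 485 * 1000 = 357.542 um

357.542


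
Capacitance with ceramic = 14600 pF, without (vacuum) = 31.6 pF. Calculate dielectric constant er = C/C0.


er = 14600 / 31.6 = 462.03

462.03


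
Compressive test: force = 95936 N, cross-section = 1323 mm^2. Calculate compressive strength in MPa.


CS = 95936 / 1323 = 72.5 MPa

72.5


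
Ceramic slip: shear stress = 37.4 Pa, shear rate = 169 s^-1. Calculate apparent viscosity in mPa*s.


eta = tau/gamma * 1000 = 37.4/169 * 1000 = 221.3 mPa*s

221.3


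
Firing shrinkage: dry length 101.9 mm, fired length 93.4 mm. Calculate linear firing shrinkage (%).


FS = (101.9 - 93.4) / 101.9 * 100 = 8.34%

8.34


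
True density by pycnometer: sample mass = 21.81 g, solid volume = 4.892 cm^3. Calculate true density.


TD = 21.81 / 4.892 = 4.458 g/cm^3

4.458


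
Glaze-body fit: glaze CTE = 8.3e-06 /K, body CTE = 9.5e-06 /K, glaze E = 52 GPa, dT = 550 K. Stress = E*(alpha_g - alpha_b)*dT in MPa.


Stress = 52*1000*(8.3e-06 - 9.5e-06)*550 = -34.3 MPa

-34.3


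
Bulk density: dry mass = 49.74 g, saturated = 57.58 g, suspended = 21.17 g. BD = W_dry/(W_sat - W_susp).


BD = 49.74 / (57.58 - 21.17) = 49.74 / 36.41 = 1.366 g/cm^3

1.366


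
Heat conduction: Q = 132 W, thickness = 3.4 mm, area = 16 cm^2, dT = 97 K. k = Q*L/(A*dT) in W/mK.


k = 132*3.4/1000/(16/10000*97) = 2.89 W/mK

2.89


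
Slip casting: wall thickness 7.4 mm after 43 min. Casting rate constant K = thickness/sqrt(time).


K = 7.4 / sqrt(43) = 7.4 / 6.5574 = 1.128 mm/min^0.5

1.128


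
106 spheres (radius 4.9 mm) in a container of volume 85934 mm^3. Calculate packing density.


V_sphere = 4/3*pi*4.9^3 = 492.807 mm^3
Total V = 106*492.807 = 52237.542 mm^3
PD = 52237.542 / 85934 = 0.608

0.608


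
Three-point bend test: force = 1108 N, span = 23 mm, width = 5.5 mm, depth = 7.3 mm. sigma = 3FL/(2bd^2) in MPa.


sigma = 3*1108*23/(2*5.5*7.3^2) = 130.4 MPa

130.4


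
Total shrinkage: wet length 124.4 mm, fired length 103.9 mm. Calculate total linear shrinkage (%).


TS = (124.4 - 103.9) / 124.4 * 100 = 16.48%

16.48


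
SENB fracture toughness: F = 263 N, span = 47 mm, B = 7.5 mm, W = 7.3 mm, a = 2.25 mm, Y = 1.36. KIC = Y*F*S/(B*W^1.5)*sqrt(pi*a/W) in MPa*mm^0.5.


KIC = 1.36*263*47/(7.5*7.3^1.5)*sqrt(pi*2.25/7.3) = 111.83

111.83


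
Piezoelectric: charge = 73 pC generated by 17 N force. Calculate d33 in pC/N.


d33 = 73 / 17 = 4.3 pC/N

4.3


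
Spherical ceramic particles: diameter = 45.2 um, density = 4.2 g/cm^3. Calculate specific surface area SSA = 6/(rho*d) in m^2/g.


SSA = 6 / (4.2 * 45.2) = 0.032 m^2/g

0.032


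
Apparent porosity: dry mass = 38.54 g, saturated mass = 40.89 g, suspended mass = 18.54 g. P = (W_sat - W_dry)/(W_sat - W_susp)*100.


P = (40.89 - 38.54) / (40.89 - 18.54) * 100 = 2.35 / 22.35 * 100 = 10.5%

10.5


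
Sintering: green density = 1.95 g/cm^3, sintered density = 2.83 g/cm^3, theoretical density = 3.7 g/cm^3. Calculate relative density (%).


Relative = 2.83 / 3.7 * 100 = 76.5%

76.5


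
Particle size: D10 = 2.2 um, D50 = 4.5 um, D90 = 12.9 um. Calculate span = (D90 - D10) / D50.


Span = (12.9 - 2.2) / 4.5 = 10.7 / 4.5 = 2.378

2.378


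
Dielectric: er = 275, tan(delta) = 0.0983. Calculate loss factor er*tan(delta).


Loss = 275 * 0.0983 = 27.033

27.033


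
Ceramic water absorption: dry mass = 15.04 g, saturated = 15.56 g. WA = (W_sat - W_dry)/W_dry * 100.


WA = (15.56 - 15.04) / 15.04 * 100 = 3.46%

3.46


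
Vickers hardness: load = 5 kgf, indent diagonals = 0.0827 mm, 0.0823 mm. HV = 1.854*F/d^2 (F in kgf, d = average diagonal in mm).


d_avg = (0.0827+0.0823)/2 = 0.0825 mm
HV = 1.854*5/0.0825^2 = 1362

1362


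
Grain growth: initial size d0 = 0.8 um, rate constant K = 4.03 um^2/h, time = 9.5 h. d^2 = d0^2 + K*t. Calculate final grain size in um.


d^2 = 0.8^2 + 4.03*9.5 = 38.925
d = sqrt(38.925) = 6.24 um

6.24


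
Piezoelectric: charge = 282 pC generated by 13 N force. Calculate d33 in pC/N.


d33 = 282 / 13 = 21.7 pC/N

21.7


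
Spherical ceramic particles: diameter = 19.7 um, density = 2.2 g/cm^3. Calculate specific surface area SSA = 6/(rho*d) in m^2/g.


SSA = 6 / (2.2 * 19.7) = 0.138 m^2/g

0.138


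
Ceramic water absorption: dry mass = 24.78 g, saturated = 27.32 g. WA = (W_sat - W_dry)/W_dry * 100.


WA = (27.32 - 24.78) / 24.78 * 100 = 10.25%

10.25


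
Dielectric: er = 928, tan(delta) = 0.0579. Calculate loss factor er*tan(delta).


Loss = 928 * 0.0579 = 53.731

53.731


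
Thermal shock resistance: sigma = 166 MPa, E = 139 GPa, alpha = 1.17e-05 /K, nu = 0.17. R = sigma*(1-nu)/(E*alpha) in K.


R = 166*(1-0.17)/(139*1000*1.17e-05) = 85 K

85


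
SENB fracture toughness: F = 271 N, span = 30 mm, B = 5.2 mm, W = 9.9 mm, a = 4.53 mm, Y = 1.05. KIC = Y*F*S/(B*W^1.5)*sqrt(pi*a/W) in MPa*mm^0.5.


KIC = 1.05*271*30/(5.2*9.9^1.5)*sqrt(pi*4.53/9.9) = 63.19

63.19


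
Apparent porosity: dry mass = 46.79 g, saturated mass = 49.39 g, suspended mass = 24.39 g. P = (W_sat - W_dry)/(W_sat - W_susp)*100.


P = (49.39 - 46.79) / (49.39 - 24.39) * 100 = 2.6 / 25.0 * 100 = 10.4%

10.4


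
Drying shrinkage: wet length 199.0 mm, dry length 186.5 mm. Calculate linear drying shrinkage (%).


DS = (199.0 - 186.5) / 199.0 * 100 = 6.28%

6.28


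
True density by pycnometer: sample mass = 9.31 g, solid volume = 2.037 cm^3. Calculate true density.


TD = 9.31 / 2.037 = 4.57 g/cm^3

4.57


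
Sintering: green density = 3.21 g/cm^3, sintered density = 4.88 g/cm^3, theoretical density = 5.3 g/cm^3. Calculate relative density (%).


Relative = 4.88 / 5.3 * 100 = 92.1%

92.1


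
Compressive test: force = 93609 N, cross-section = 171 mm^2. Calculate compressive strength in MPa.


CS = 93609 / 171 = 547.4 MPa

547.4


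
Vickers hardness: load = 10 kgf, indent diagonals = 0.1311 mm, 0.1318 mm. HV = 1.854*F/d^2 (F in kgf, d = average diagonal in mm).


d_avg = (0.1311+0.1318)/2 = 0.13145 mm
HV = 1.854*10/0.13145^2 = 1073

1073


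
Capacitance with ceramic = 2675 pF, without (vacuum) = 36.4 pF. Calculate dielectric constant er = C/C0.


er = 2675 / 36.4 = 73.49

73.49


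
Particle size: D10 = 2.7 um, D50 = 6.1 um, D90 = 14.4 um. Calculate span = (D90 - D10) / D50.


Span = (14.4 - 2.7) / 6.1 = 11.7 / 6.1 = 1.918

1.918


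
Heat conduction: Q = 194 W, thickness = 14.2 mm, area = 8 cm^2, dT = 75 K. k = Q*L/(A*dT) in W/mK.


k = 194*14.2/1000/(8/10000*75) = 45.91 W/mK

45.91


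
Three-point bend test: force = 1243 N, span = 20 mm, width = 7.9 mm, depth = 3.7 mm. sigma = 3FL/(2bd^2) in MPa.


sigma = 3*1243*20/(2*7.9*3.7^2) = 344.8 MPa

344.8


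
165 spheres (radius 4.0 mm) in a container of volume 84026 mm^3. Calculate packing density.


V_sphere = 4/3*pi*4.0^3 = 268.0826 mm^3
Total V = 165*268.0826 = 44233.629 mm^3
PD = 44233.629 / 84026 = 0.526

0.526


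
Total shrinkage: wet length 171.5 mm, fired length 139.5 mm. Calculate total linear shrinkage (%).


TS = (171.5 - 139.5) / 171.5 * 100 = 18.66%

18.66


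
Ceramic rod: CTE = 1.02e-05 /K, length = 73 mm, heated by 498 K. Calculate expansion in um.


dL = 1.02e-05 * 73 * 498 * 1000 = 370.811 um

370.811


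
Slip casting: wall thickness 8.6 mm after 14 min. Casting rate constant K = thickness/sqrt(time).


K = 8.6 / sqrt(14) = 8.6 / 3.7417 = 2.298 mm/min^0.5

2.298


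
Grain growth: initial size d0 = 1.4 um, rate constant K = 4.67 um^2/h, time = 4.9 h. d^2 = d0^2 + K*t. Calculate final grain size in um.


d^2 = 1.4^2 + 4.67*4.9 = 24.843
d = sqrt(24.843) = 4.98 um

4.98


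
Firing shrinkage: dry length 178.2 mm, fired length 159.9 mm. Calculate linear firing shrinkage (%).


FS = (178.2 - 159.9) / 178.2 * 100 = 10.27%

10.27


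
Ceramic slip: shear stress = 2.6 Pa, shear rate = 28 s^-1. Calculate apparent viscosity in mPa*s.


eta = tau/gamma * 1000 = 2.6/28 * 1000 = 92.9 mPa*s

92.9


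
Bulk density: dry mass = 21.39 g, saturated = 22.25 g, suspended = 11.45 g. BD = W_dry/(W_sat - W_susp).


BD = 21.39 / (22.25 - 11.45) = 21.39 / 10.8 = 1.981 g/cm^3

1.981


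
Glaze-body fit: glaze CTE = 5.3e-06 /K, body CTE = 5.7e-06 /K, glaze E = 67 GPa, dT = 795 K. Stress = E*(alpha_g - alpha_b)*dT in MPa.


Stress = 67*1000*(5.3e-06 - 5.7e-06)*795 = -21.3 MPa

-21.3


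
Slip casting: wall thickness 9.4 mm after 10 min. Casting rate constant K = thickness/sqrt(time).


K = 9.4 / sqrt(10) = 9.4 / 3.1623 = 2.973 mm/min^0.5

2.973


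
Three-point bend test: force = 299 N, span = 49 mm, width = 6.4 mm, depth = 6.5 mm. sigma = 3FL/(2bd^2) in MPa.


sigma = 3*299*49/(2*6.4*6.5^2) = 81.3 MPa

81.3


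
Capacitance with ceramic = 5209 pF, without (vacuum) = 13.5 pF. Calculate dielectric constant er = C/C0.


er = 5209 / 13.5 = 385.85

385.85


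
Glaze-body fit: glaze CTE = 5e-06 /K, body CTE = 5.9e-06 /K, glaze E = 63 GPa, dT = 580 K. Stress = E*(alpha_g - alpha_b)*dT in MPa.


Stress = 63*1000*(5e-06 - 5.9e-06)*580 = -32.9 MPa

-32.9


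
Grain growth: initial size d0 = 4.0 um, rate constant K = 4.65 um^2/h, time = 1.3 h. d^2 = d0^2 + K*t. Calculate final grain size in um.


d^2 = 4.0^2 + 4.65*1.3 = 22.045
d = sqrt(22.045) = 4.7 um

4.7


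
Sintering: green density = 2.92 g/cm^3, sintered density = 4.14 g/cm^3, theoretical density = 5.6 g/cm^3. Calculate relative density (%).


Relative = 4.14 / 5.6 * 100 = 73.9%

73.9


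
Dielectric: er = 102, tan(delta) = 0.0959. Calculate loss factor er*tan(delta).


Loss = 102 * 0.0959 = 9.782

9.782


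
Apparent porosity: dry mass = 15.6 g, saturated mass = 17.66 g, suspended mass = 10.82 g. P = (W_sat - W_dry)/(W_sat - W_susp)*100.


P = (17.66 - 15.6) / (17.66 - 10.82) * 100 = 2.06 / 6.84 * 100 = 30.1%

30.1


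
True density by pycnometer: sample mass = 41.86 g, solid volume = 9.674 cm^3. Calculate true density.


TD = 41.86 / 9.674 = 4.327 g/cm^3

4.327


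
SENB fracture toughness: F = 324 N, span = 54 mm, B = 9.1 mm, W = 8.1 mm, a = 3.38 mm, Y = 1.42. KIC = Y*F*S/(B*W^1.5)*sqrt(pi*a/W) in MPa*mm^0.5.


KIC = 1.42*324*54/(9.1*8.1^1.5)*sqrt(pi*3.38/8.1) = 135.6

135.6


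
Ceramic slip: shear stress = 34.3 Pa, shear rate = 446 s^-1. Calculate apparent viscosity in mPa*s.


eta = tau/gamma * 1000 = 34.3/446 * 1000 = 76.9 mPa*s

76.9


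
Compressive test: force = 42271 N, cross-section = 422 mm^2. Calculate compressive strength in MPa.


CS = 42271 / 422 = 100.2 MPa

100.2


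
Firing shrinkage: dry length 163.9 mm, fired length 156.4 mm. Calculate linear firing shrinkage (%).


FS = (163.9 - 156.4) / 163.9 * 100 = 4.58%

4.58


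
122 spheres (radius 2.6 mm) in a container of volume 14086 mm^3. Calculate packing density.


V_sphere = 4/3*pi*2.6^3 = 73.6222 mm^3
Total V = 122*73.6222 = 8981.9084 mm^3
PD = 8981.9084 / 14086 = 0.638

0.638


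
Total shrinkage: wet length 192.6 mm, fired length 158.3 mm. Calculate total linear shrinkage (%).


TS = (192.6 - 158.3) / 192.6 * 100 = 17.81%

17.81


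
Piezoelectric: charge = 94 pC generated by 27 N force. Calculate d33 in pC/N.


d33 = 94 / 27 = 3.5 pC/N

3.5


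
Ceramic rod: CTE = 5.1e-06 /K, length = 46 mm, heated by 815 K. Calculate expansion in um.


dL = 5.1e-06 * 46 * 815 * 1000 = 191.199 um

191.199


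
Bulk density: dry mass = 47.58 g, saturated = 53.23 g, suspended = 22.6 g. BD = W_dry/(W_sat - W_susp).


BD = 47.58 / (53.23 - 22.6) = 47.58 / 30.63 = 1.553 g/cm^3

1.553


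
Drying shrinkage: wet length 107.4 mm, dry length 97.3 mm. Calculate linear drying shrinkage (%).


DS = (107.4 - 97.3) / 107.4 * 100 = 9.4%

9.4


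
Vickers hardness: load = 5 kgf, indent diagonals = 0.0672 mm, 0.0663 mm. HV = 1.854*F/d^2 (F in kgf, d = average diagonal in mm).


d_avg = (0.0672+0.0663)/2 = 0.06675 mm
HV = 1.854*5/0.06675^2 = 2081

2081


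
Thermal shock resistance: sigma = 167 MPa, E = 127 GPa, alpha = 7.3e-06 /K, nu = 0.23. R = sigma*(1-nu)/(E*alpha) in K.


R = 167*(1-0.23)/(127*1000*7.3e-06) = 139 K

139
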